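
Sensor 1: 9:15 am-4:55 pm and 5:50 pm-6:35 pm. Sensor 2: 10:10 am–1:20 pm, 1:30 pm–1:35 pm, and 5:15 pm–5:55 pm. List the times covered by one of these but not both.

9:15 am–10:10 am, 1:20 pm–1:30 pm, 1:35 pm–4:55 pm, 5:15 pm–5:50 pm, 5:55 pm–6:35 pm

A \ B = 9:15 am–10:10 am, 1:20 pm–1:30 pm, 1:35 pm–4:55 pm, 5:55 pm–6:35 pm.
B \ A = 5:15 pm–5:50 pm.
Union of the two gives the symmetric difference.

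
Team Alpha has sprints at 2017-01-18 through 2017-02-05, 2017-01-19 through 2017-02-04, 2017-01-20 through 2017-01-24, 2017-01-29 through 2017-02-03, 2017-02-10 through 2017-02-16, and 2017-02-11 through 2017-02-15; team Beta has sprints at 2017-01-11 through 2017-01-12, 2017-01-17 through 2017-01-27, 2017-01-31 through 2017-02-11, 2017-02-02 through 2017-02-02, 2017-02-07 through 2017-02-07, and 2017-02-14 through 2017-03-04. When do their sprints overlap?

A, merged: 2017-01-18 through 2017-02-05, 2017-02-10 through 2017-02-16.
B, merged: 2017-01-11 through 2017-01-12, 2017-01-17 through 2017-01-27, 2017-01-31 through 2017-02-11, 2017-02-14 through 2017-03-04.
2017-01-18 through 2017-02-05 ∩ B → 2017-01-18 through 2017-01-27, 2017-01-31 through 2017-02-05.
2017-02-10 through 2017-02-16 ∩ B → 2017-02-10 through 2017-02-11, 2017-02-14 through 2017-02-16.

2017-01-18 through 2017-01-27, 2017-01-31 through 2017-02-05, 2017-02-10 through 2017-02-11, 2017-02-14 through 2017-02-16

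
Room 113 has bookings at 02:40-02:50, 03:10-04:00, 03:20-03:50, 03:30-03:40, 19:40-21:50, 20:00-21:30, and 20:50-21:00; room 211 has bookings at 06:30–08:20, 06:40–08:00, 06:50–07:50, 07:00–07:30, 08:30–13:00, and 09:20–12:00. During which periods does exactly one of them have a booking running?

02:40–02:50, 03:10–04:00, 06:30–08:20, 08:30–13:00, 19:40–21:50

A, merged: 02:40–02:50, 03:10–04:00, 19:40–21:50.
B, merged: 06:30–08:20, 08:30–13:00.
A but not B: 02:40–02:50, 03:10–04:00, 19:40–21:50.
B but not A: 06:30–08:20, 08:30–13:00.
Combining gives A △ B.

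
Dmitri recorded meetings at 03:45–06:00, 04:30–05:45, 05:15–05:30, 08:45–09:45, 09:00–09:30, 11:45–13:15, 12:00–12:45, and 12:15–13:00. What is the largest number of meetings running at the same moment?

3

At 05:15, 3 of the intervals are simultaneously active.
No point has more.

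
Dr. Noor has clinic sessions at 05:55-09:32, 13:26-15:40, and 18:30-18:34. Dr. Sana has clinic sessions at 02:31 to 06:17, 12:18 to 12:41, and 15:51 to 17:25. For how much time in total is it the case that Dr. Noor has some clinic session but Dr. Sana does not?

5 h 33 min

A \ B = 06:17-09:32, 13:26-15:40, 18:30-18:34.
Total: 3 h 15 min + 2 h 14 min + 4 min = 5 h 33 min.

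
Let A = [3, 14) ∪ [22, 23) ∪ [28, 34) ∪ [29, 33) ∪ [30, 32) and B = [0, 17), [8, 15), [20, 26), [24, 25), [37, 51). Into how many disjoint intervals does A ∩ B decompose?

2

Merge the first list: [3, 14), [22, 23), [28, 34).
Merge the second list: [0, 17), [20, 26), [37, 51).
A ∩ B = [3, 14), [22, 23).
That is 2 disjoint pieces.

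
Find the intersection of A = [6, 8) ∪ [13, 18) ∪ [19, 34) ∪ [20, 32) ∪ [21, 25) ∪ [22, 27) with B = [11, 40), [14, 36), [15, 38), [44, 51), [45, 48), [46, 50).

[13, 18) ∪ [19, 34)

First set merges to [6, 8), [13, 18), [19, 34).
Second set merges to [11, 40), [44, 51).
[6, 8) falls entirely outside B.
[13, 18) overlaps B on [13, 18).
[19, 34) overlaps B on [19, 34).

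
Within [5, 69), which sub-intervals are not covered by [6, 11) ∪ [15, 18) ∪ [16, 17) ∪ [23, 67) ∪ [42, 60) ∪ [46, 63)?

[5, 6) ∪ [11, 15) ∪ [18, 23) ∪ [67, 69)

Covered (merged): [6, 11), [15, 18), [23, 67).
Uncovered inside [5, 69): [5, 6), [11, 15), [18, 23), [67, 69).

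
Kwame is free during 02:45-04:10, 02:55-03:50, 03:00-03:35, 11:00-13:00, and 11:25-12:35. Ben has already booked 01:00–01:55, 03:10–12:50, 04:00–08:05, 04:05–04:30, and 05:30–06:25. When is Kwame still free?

Merge the first list: 02:45-04:10, 11:00-13:00.
Merge the second list: 01:00-01:55, 03:10-12:50.
02:45-04:10 \ B = 02:45-03:10.
11:00-13:00 \ B = 12:50-13:00.

02:45-03:10, 12:50-13:00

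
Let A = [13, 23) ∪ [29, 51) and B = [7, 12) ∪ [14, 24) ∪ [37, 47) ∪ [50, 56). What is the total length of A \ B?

12

A \ B = [13, 14), [29, 37), [47, 50).
Total: 1 + 8 + 3 = 12.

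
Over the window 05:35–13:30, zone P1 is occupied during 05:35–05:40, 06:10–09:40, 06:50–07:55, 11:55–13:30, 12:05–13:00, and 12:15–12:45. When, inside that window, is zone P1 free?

05:40–06:10, 09:40–11:55

After merging, the occupied span is 05:35–05:40, 06:10–09:40, 11:55–13:30.
Uncovered inside 05:35–13:30: 05:40–06:10, 09:40–11:55.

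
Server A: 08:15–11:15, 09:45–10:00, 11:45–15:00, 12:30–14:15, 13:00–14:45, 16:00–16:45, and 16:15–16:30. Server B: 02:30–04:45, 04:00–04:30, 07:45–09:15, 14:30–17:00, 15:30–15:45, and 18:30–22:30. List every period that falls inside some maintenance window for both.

First set merges to 08:15-11:15, 11:45-15:00, 16:00-16:45.
Second set merges to 02:30-04:45, 07:45-09:15, 14:30-17:00, 18:30-22:30.
08:15-11:15 overlaps B on 08:15-09:15.
11:45-15:00 overlaps B on 14:30-15:00.
16:00-16:45 overlaps B on 16:00-16:45.

08:15-09:15, 14:30-15:00, 16:00-16:45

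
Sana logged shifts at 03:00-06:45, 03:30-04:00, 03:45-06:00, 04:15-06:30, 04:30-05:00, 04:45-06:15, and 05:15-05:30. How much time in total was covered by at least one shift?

Merged: 03:00–06:45.
Length: 3 h 45 min.

3 h 45 min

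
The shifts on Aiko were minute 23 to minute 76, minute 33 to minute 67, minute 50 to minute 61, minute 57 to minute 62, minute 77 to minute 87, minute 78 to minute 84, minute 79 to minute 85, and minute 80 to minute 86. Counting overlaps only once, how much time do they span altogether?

63 minutes

Merged: minute 23 to minute 76, minute 77 to minute 87.
Lengths: 53 minutes + 10 minutes = 63 minutes.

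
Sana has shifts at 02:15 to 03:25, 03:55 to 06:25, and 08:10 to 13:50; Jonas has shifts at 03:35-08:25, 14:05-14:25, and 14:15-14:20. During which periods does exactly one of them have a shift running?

02:15–03:25, 03:35–03:55, 06:25–08:10, 08:25–13:50, 14:05–14:25

B, merged: 03:35–08:25, 14:05–14:25.
A \ B = 02:15–03:25, 08:25–13:50.
B \ A = 03:35–03:55, 06:25–08:10, 14:05–14:25.
Union of the two gives the symmetric difference.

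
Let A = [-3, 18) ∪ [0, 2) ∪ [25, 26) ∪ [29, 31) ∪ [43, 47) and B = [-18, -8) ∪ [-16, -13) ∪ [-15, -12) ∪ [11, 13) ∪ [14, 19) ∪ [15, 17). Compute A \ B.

[-3, 11) ∪ [13, 14) ∪ [25, 26) ∪ [29, 31) ∪ [43, 47)

A, merged: [-3, 18), [25, 26), [29, 31), [43, 47).
B, merged: [-18, -8), [11, 13), [14, 19).
[-3, 18) with B removed leaves [-3, 11), [13, 14).
[25, 26) is untouched.
[29, 31) is untouched.
[43, 47) is untouched.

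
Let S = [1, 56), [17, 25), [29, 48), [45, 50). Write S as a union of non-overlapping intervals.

[17, 25) overlaps/touches [1, 56) → extend to [1, 56).
[29, 48) overlaps/touches [1, 56) → extend to [1, 56).
[45, 50) overlaps/touches [1, 56) → extend to [1, 56).

[1, 56)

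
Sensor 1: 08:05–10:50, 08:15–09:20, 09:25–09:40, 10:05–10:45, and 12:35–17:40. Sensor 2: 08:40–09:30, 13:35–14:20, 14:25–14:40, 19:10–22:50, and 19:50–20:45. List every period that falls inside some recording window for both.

08:40–09:30, 13:35–14:20, 14:25–14:40

Merge the first list: 08:05–10:50, 12:35–17:40.
Merge the second list: 08:40–09:30, 13:35–14:20, 14:25–14:40, 19:10–22:50.
08:05–10:50 meets the second set on 08:40–09:30.
12:35–17:40 meets the second set on 13:35–14:20, 14:25–14:40.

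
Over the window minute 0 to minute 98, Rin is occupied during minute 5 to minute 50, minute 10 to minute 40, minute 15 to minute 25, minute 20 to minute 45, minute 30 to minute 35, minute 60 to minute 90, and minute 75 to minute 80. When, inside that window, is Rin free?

The merged coverage is minute 5 to minute 50, minute 60 to minute 90.
Gaps within minute 0 to minute 98: minute 0 to minute 5, minute 50 to minute 60, minute 90 to minute 98.

minute 0 to minute 5, minute 50 to minute 60, minute 90 to minute 98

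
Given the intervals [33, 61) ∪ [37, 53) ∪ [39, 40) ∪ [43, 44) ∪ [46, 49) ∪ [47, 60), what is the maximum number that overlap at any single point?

Sweep endpoints in order; track running count of active intervals.
Peak of 4 reached at 47.

4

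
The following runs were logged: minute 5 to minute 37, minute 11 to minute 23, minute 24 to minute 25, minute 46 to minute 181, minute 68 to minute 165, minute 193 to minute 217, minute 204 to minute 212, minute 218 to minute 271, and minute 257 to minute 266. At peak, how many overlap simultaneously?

2

At minute 11, 2 of the intervals are simultaneously active.
No point has more.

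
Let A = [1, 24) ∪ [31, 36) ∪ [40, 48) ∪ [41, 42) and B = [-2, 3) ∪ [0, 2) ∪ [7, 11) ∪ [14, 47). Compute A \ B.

Merge the first list: [1, 24), [31, 36), [40, 48).
Merge the second list: [-2, 3), [7, 11), [14, 47).
[1, 24) with B removed leaves [3, 7), [11, 14).
[31, 36) lies entirely inside B → drops out.
[40, 48) with B removed leaves [47, 48).

[3, 7) ∪ [11, 14) ∪ [47, 48)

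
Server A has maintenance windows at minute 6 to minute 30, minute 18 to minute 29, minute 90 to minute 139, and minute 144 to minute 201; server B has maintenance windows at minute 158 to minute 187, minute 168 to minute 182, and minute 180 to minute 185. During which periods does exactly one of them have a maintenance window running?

A, merged: minute 6 to minute 30, minute 90 to minute 139, minute 144 to minute 201.
B, merged: minute 158 to minute 187.
A \ B = minute 6 to minute 30, minute 90 to minute 139, minute 144 to minute 158, minute 187 to minute 201.
B \ A = none.
Union of the two gives the symmetric difference.

minute 6 to minute 30, minute 90 to minute 139, minute 144 to minute 158, minute 187 to minute 201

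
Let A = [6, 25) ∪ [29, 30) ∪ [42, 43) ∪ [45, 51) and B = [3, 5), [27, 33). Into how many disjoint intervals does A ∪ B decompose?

A ∪ B = [3, 5), [6, 25), [27, 33), [42, 43), [45, 51).
That is 5 disjoint pieces.

5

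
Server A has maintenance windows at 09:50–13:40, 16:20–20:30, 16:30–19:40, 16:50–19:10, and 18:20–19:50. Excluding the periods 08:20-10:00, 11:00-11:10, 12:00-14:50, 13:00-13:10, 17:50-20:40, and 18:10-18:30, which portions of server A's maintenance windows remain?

Merge the first list: 09:50–13:40, 16:20–20:30.
Merge the second list: 08:20–10:00, 11:00–11:10, 12:00–14:50, 17:50–20:40.
09:50–13:40 minus B → 10:00–11:00, 11:10–12:00.
16:20–20:30 minus B → 16:20–17:50.

10:00–11:00, 11:10–12:00, 16:20–17:50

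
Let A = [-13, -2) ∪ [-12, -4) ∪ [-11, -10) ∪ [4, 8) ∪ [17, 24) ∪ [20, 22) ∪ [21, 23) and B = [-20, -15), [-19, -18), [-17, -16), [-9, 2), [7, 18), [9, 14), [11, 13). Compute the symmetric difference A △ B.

[-20, -15) ∪ [-13, -9) ∪ [-2, 2) ∪ [4, 7) ∪ [8, 17) ∪ [18, 24)

Merge the first list: [-13, -2), [4, 8), [17, 24).
Merge the second list: [-20, -15), [-9, 2), [7, 18).
A \ B = [-13, -9), [4, 7), [18, 24).
B \ A = [-20, -15), [-2, 2), [8, 17).
Union of the two gives the symmetric difference.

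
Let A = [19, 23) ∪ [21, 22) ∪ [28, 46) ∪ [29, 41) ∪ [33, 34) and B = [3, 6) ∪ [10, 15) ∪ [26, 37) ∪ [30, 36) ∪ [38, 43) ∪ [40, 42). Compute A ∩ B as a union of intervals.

Merge the first list: [19, 23), [28, 46).
Merge the second list: [3, 6), [10, 15), [26, 37), [38, 43).
[19, 23) falls entirely outside B.
[28, 46) overlaps B on [28, 37), [38, 43).

[28, 37) ∪ [38, 43)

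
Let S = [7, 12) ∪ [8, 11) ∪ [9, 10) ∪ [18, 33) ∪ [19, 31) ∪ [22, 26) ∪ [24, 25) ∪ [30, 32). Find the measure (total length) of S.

Merged: [7, 12), [18, 33).
Lengths: 5 + 15 = 20.

20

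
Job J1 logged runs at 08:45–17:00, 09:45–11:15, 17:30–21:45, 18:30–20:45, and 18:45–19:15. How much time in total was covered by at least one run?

12 h 30 min

Merged: 08:45–17:00, 17:30–21:45.
Lengths: 8 h 15 min + 4 h 15 min = 12 h 30 min.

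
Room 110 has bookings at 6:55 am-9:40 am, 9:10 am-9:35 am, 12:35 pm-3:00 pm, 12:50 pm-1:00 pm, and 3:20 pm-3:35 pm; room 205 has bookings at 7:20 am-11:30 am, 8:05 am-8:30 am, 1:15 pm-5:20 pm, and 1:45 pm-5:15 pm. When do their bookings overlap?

7:20 am–9:40 am, 1:15 pm–3:00 pm, 3:20 pm–3:35 pm

Merge the first list: 6:55 am–9:40 am, 12:35 pm–3:00 pm, 3:20 pm–3:35 pm.
Merge the second list: 7:20 am–11:30 am, 1:15 pm–5:20 pm.
6:55 am–9:40 am ∩ B → 7:20 am–9:40 am.
12:35 pm–3:00 pm ∩ B → 1:15 pm–3:00 pm.
3:20 pm–3:35 pm ∩ B → 3:20 pm–3:35 pm.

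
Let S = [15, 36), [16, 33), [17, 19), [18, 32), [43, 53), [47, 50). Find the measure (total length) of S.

31

Merged: [15, 36), [43, 53).
Lengths: 21 + 10 = 31.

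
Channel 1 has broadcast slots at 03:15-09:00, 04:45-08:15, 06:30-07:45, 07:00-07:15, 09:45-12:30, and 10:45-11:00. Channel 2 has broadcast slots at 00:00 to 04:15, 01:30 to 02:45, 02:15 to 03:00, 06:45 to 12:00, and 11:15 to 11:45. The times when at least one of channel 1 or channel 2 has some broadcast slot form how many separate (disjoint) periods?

1

Merge the first list: 03:15–09:00, 09:45–12:30.
Merge the second list: 00:00–04:15, 06:45–12:00.
A ∪ B = 00:00–12:30.
That is 1 disjoint piece.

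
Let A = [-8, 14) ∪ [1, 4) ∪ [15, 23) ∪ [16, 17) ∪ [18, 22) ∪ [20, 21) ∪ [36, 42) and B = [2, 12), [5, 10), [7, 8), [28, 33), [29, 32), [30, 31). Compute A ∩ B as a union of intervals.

[2, 12)

First set merges to [-8, 14), [15, 23), [36, 42).
Second set merges to [2, 12), [28, 33).
[-8, 14) meets the second set on [2, 12).
[15, 23): no overlap with the second set.
[36, 42): no overlap with the second set.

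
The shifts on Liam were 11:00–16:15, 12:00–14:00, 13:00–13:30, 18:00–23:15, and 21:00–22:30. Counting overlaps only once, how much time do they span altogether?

10 h 30 min

Merged: 11:00–16:15, 18:00–23:15.
Lengths: 5 h 15 min + 5 h 15 min = 10 h 30 min.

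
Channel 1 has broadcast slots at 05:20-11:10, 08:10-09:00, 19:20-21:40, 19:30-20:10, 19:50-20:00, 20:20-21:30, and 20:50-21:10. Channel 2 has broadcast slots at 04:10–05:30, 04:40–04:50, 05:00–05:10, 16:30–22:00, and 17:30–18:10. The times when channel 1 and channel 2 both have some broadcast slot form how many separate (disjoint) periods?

2

First set merges to 05:20–11:10, 19:20–21:40.
Second set merges to 04:10–05:30, 16:30–22:00.
A ∩ B = 05:20–05:30, 19:20–21:40.
That is 2 disjoint pieces.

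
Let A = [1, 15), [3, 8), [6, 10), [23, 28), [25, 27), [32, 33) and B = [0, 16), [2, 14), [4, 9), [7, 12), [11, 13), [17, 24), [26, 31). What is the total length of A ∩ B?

17

Merge the first list: [1, 15), [23, 28), [32, 33).
Merge the second list: [0, 16), [17, 24), [26, 31).
A ∩ B = [1, 15), [23, 24), [26, 28).
Total: 14 + 1 + 2 = 17.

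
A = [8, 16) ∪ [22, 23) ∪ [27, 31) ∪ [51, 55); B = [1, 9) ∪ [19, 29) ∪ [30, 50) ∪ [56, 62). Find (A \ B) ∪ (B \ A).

A but not B: [9, 16), [29, 30), [51, 55).
B but not A: [1, 8), [19, 22), [23, 27), [31, 50), [56, 62).
Combining gives A △ B.

[1, 8) ∪ [9, 16) ∪ [19, 22) ∪ [23, 27) ∪ [29, 30) ∪ [31, 50) ∪ [51, 55) ∪ [56, 62)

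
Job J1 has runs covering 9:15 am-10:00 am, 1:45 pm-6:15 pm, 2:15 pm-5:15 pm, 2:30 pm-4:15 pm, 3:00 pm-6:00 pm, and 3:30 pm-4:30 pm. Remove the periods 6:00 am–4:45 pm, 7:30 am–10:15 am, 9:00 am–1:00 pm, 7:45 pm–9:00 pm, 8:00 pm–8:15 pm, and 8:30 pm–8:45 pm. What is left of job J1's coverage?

4:45 pm–6:15 pm

Merge the first list: 9:15 am–10:00 am, 1:45 pm–6:15 pm.
Merge the second list: 6:00 am–4:45 pm, 7:45 pm–9:00 pm.
9:15 am–10:00 am lies entirely inside B → drops out.
1:45 pm–6:15 pm with B removed leaves 4:45 pm–6:15 pm.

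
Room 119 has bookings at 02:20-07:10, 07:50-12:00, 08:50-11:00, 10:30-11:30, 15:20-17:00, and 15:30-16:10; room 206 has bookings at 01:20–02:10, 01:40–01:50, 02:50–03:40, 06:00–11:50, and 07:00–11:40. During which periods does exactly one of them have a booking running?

Merge the first list: 02:20–07:10, 07:50–12:00, 15:20–17:00.
Merge the second list: 01:20–02:10, 02:50–03:40, 06:00–11:50.
Only in the first: 02:20–02:50, 03:40–06:00, 11:50–12:00, 15:20–17:00.
Only in the second: 01:20–02:10, 07:10–07:50.
Together these are the periods covered by exactly one.

01:20–02:10, 02:20–02:50, 03:40–06:00, 07:10–07:50, 11:50–12:00, 15:20–17:00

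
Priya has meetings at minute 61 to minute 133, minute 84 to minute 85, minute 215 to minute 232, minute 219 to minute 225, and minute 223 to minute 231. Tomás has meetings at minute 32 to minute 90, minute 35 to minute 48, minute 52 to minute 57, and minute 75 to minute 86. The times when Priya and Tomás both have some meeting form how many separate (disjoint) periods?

A, merged: minute 61 to minute 133, minute 215 to minute 232.
B, merged: minute 32 to minute 90.
A ∩ B = minute 61 to minute 90.
That is 1 disjoint piece.

1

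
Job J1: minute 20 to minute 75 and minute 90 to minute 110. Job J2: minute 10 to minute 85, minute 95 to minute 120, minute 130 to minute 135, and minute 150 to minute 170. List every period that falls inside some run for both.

minute 20 to minute 75 overlaps B on minute 20 to minute 75.
minute 90 to minute 110 overlaps B on minute 95 to minute 110.

minute 20 to minute 75, minute 95 to minute 110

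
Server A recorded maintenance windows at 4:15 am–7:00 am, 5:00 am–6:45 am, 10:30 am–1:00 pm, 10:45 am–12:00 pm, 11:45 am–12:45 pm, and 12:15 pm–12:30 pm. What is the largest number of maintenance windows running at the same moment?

At 11:45 am, 3 of the intervals are simultaneously active.
No point has more.

3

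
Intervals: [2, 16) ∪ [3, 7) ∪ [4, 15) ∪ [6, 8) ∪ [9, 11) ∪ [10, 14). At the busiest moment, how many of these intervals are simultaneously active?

Walk the sorted start/end points keeping a running depth.
The depth first hits 4 at 6.

4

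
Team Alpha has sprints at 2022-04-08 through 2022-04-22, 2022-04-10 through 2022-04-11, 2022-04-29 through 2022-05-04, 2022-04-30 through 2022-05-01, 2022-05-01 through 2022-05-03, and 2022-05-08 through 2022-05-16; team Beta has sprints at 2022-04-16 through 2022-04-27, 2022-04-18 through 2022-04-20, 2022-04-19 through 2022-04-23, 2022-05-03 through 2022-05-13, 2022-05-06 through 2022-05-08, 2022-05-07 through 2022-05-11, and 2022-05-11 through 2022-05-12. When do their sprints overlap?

2022-04-16 through 2022-04-22, 2022-05-03 through 2022-05-04, 2022-05-08 through 2022-05-13

Merge the first list: 2022-04-08 through 2022-04-22, 2022-04-29 through 2022-05-04, 2022-05-08 through 2022-05-16.
Merge the second list: 2022-04-16 through 2022-04-27, 2022-05-03 through 2022-05-13.
2022-04-08 through 2022-04-22 meets the second set on 2022-04-16 through 2022-04-22.
2022-04-29 through 2022-05-04 meets the second set on 2022-05-03 through 2022-05-04.
2022-05-08 through 2022-05-16 meets the second set on 2022-05-08 through 2022-05-13.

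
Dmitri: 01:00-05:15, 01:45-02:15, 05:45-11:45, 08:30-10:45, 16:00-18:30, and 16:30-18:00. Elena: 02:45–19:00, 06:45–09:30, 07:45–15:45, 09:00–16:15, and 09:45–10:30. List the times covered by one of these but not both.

Merge the first list: 01:00–05:15, 05:45–11:45, 16:00–18:30.
Merge the second list: 02:45–19:00.
A but not B: 01:00–02:45.
B but not A: 05:15–05:45, 11:45–16:00, 18:30–19:00.
Combining gives A △ B.

01:00–02:45, 05:15–05:45, 11:45–16:00, 18:30–19:00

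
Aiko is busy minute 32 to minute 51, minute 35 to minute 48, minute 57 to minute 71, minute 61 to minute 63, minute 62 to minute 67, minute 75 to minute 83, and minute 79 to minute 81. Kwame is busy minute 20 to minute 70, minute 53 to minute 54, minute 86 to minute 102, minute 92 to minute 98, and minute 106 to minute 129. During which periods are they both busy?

First set merges to minute 32 to minute 51, minute 57 to minute 71, minute 75 to minute 83.
Second set merges to minute 20 to minute 70, minute 86 to minute 102, minute 106 to minute 129.
minute 32 to minute 51 ∩ B → minute 32 to minute 51.
minute 57 to minute 71 ∩ B → minute 57 to minute 70.
minute 75 to minute 83 meets no B interval.

minute 32 to minute 51, minute 57 to minute 70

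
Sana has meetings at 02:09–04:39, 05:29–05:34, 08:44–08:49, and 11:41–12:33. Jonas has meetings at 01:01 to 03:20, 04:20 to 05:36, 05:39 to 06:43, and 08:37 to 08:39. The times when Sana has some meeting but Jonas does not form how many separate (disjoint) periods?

A \ B = 03:20–04:20, 08:44–08:49, 11:41–12:33.
That is 3 disjoint pieces.

3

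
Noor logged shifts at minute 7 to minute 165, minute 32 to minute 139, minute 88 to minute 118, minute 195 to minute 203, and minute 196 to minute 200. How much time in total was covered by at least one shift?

Merged: minute 7 to minute 165, minute 195 to minute 203.
Lengths: 158 minutes + 8 minutes = 166 minutes.

166 minutes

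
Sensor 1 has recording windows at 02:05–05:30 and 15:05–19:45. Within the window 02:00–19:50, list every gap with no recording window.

After merging, the occupied span is 02:05–05:30, 15:05–19:45.
Uncovered inside 02:00–19:50: 02:00–02:05, 05:30–15:05, 19:45–19:50.

02:00–02:05, 05:30–15:05, 19:45–19:50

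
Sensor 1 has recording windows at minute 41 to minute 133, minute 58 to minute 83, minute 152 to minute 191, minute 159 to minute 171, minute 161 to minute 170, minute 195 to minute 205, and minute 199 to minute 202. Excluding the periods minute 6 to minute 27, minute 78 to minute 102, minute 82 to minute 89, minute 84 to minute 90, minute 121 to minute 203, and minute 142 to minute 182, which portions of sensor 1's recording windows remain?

minute 41 to minute 78, minute 102 to minute 121, minute 203 to minute 205

A, merged: minute 41 to minute 133, minute 152 to minute 191, minute 195 to minute 205.
B, merged: minute 6 to minute 27, minute 78 to minute 102, minute 121 to minute 203.
minute 41 to minute 133 \ B = minute 41 to minute 78, minute 102 to minute 121.
minute 152 to minute 191: entirely removed.
minute 195 to minute 205 \ B = minute 203 to minute 205.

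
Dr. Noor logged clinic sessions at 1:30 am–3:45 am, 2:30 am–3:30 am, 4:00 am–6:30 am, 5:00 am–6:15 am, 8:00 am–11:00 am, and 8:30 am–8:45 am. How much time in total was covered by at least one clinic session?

Merged: 1:30 am–3:45 am, 4:00 am–6:30 am, 8:00 am–11:00 am.
Lengths: 2 h 15 min + 2 h 30 min + 3 h = 7 h 45 min.

7 h 45 min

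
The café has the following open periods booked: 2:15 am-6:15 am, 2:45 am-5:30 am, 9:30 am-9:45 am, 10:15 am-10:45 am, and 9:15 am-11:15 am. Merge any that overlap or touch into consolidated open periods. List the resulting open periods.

2:15 am-6:15 am, 9:15 am-11:15 am

Sort by start: 2:15 am-6:15 am, 2:45 am-5:30 am, 9:15 am-11:15 am, 9:30 am-9:45 am, 10:15 am-10:45 am.
2:45 am-5:30 am overlaps/touches 2:15 am-6:15 am → extend to 2:15 am-6:15 am.
9:15 am-11:15 am is disjoint → start new block.
9:30 am-9:45 am overlaps/touches 9:15 am-11:15 am → extend to 9:15 am-11:15 am.
10:15 am-10:45 am overlaps/touches 9:15 am-11:15 am → extend to 9:15 am-11:15 am.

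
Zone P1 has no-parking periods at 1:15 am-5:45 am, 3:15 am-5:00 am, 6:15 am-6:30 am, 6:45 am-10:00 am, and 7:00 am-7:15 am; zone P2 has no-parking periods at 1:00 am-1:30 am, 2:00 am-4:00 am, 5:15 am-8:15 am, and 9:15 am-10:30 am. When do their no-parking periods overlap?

Merge the first list: 1:15 am-5:45 am, 6:15 am-6:30 am, 6:45 am-10:00 am.
1:15 am-5:45 am overlaps B on 1:15 am-1:30 am, 2:00 am-4:00 am, 5:15 am-5:45 am.
6:15 am-6:30 am overlaps B on 6:15 am-6:30 am.
6:45 am-10:00 am overlaps B on 6:45 am-8:15 am, 9:15 am-10:00 am.

1:15 am-1:30 am, 2:00 am-4:00 am, 5:15 am-5:45 am, 6:15 am-6:30 am, 6:45 am-8:15 am, 9:15 am-10:00 am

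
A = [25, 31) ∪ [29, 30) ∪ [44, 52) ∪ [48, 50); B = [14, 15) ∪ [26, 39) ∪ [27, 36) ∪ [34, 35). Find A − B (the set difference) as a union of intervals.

A, merged: [25, 31), [44, 52).
B, merged: [14, 15), [26, 39).
[25, 31) with B removed leaves [25, 26).
[44, 52) is untouched.

[25, 26) ∪ [44, 52)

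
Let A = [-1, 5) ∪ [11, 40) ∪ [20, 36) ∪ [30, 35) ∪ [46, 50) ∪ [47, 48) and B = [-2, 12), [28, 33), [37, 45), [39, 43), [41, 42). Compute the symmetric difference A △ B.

Merge the first list: [-1, 5), [11, 40), [46, 50).
Merge the second list: [-2, 12), [28, 33), [37, 45).
Only in the first: [12, 28), [33, 37), [46, 50).
Only in the second: [-2, -1), [5, 11), [40, 45).
Together these are the periods covered by exactly one.

[-2, -1) ∪ [5, 11) ∪ [12, 28) ∪ [33, 37) ∪ [40, 45) ∪ [46, 50)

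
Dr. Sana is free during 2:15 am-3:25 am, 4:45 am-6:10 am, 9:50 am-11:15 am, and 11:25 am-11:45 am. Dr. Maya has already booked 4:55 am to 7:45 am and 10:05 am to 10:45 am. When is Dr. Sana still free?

2:15 am-3:25 am: nothing removed.
4:45 am-6:10 am \ B = 4:45 am-4:55 am.
9:50 am-11:15 am \ B = 9:50 am-10:05 am, 10:45 am-11:15 am.
11:25 am-11:45 am: nothing removed.

2:15 am-3:25 am, 4:45 am-4:55 am, 9:50 am-10:05 am, 10:45 am-11:15 am, 11:25 am-11:45 am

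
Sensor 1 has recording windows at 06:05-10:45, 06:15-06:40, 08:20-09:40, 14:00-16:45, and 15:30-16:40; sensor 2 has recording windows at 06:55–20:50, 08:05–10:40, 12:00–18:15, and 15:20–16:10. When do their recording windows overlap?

First set merges to 06:05–10:45, 14:00–16:45.
Second set merges to 06:55–20:50.
06:05–10:45 meets the second set on 06:55–10:45.
14:00–16:45 meets the second set on 14:00–16:45.

06:55–10:45, 14:00–16:45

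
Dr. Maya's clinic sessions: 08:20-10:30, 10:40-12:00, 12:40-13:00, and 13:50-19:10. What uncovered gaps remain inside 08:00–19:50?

08:00–08:20, 10:30–10:40, 12:00–12:40, 13:00–13:50, 19:10–19:50

After merging, the occupied span is 08:20–10:30, 10:40–12:00, 12:40–13:00, 13:50–19:10.
Uncovered inside 08:00–19:50: 08:00–08:20, 10:30–10:40, 12:00–12:40, 13:00–13:50, 19:10–19:50.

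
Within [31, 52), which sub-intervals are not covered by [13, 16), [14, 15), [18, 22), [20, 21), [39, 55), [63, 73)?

[31, 39)

The merged coverage is [13, 16), [18, 22), [39, 55), [63, 73).
Complement within [31, 52): [31, 39).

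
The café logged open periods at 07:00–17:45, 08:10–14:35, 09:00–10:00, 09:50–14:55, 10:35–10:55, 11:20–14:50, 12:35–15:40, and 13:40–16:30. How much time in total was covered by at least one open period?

Merged: 07:00–17:45.
Length: 10 h 45 min.

10 h 45 min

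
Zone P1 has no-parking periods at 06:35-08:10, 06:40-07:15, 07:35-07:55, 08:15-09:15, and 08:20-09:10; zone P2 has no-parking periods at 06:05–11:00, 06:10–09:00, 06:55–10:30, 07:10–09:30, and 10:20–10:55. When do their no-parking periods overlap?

Merge the first list: 06:35–08:10, 08:15–09:15.
Merge the second list: 06:05–11:00.
06:35–08:10 overlaps B on 06:35–08:10.
08:15–09:15 overlaps B on 08:15–09:15.

06:35–08:10, 08:15–09:15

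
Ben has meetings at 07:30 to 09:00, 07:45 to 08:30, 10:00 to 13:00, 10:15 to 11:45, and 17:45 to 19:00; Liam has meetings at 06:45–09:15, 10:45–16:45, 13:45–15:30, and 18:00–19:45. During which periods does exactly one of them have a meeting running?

Merge the first list: 07:30-09:00, 10:00-13:00, 17:45-19:00.
Merge the second list: 06:45-09:15, 10:45-16:45, 18:00-19:45.
A \ B = 10:00-10:45, 17:45-18:00.
B \ A = 06:45-07:30, 09:00-09:15, 13:00-16:45, 19:00-19:45.
Union of the two gives the symmetric difference.

06:45-07:30, 09:00-09:15, 10:00-10:45, 13:00-16:45, 17:45-18:00, 19:00-19:45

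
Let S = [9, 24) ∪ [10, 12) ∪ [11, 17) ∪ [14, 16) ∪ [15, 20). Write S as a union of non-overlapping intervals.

[10, 12) overlaps/touches [9, 24) → extend to [9, 24).
[11, 17) overlaps/touches [9, 24) → extend to [9, 24).
[14, 16) overlaps/touches [9, 24) → extend to [9, 24).
[15, 20) overlaps/touches [9, 24) → extend to [9, 24).

[9, 24)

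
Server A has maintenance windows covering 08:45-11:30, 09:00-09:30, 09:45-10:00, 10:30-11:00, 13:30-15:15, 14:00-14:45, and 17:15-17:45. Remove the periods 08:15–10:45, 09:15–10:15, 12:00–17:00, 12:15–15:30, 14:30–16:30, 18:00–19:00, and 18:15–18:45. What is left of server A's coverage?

10:45–11:30, 17:15–17:45

Merge the first list: 08:45–11:30, 13:30–15:15, 17:15–17:45.
Merge the second list: 08:15–10:45, 12:00–17:00, 18:00–19:00.
08:45–11:30 \ B = 10:45–11:30.
13:30–15:15: entirely removed.
17:15–17:45: nothing removed.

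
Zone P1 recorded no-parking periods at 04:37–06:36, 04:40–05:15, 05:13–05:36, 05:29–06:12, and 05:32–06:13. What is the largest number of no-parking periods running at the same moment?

Sweep endpoints in order; track running count of active intervals.
Peak of 4 reached at 05:32.

4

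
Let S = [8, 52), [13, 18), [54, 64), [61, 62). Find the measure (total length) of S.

54

Merged: [8, 52), [54, 64).
Lengths: 44 + 10 = 54.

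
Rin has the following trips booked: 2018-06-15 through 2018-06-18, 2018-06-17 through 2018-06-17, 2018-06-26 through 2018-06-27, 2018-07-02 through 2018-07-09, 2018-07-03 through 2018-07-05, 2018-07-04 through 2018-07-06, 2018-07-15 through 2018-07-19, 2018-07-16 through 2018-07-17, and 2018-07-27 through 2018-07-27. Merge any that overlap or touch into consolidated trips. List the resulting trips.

2018-06-17 through 2018-06-17 overlaps/touches 2018-06-15 through 2018-06-18 → extend to 2018-06-15 through 2018-06-18.
2018-06-26 through 2018-06-27 is disjoint → start new block.
2018-07-02 through 2018-07-09 is disjoint → start new block.
2018-07-03 through 2018-07-05 overlaps/touches 2018-07-02 through 2018-07-09 → extend to 2018-07-02 through 2018-07-09.
2018-07-04 through 2018-07-06 overlaps/touches 2018-07-02 through 2018-07-09 → extend to 2018-07-02 through 2018-07-09.
2018-07-15 through 2018-07-19 is disjoint → start new block.
2018-07-16 through 2018-07-17 overlaps/touches 2018-07-15 through 2018-07-19 → extend to 2018-07-15 through 2018-07-19.
2018-07-27 through 2018-07-27 is disjoint → start new block.

2018-06-15 through 2018-06-18, 2018-06-26 through 2018-06-27, 2018-07-02 through 2018-07-09, 2018-07-15 through 2018-07-19, 2018-07-27 through 2018-07-27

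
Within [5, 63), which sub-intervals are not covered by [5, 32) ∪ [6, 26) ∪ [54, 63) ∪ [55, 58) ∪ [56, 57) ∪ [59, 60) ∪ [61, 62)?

After merging, the occupied span is [5, 32), [54, 63).
Gaps within [5, 63): [32, 54).

[32, 54)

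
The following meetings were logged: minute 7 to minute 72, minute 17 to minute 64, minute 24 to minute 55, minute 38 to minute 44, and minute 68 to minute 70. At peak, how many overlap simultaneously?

4

At minute 38, 4 of the intervals are simultaneously active.
No point has more.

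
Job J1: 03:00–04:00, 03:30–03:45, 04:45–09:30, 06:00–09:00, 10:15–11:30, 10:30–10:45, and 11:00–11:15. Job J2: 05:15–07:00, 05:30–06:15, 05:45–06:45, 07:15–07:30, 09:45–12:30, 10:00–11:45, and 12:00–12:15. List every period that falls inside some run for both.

05:15–07:00, 07:15–07:30, 10:15–11:30

A, merged: 03:00–04:00, 04:45–09:30, 10:15–11:30.
B, merged: 05:15–07:00, 07:15–07:30, 09:45–12:30.
03:00–04:00: no overlap with the second set.
04:45–09:30 meets the second set on 05:15–07:00, 07:15–07:30.
10:15–11:30 meets the second set on 10:15–11:30.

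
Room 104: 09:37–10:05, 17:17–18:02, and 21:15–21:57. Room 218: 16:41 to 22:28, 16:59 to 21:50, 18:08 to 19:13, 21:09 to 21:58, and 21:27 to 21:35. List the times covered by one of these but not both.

09:37–10:05, 16:41–17:17, 18:02–21:15, 21:57–22:28

Second set merges to 16:41–22:28.
Only in the first: 09:37–10:05.
Only in the second: 16:41–17:17, 18:02–21:15, 21:57–22:28.
Together these are the periods covered by exactly one.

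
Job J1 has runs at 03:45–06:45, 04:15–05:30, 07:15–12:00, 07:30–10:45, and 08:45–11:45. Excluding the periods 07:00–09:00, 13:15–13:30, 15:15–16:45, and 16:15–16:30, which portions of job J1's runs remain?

A, merged: 03:45-06:45, 07:15-12:00.
B, merged: 07:00-09:00, 13:15-13:30, 15:15-16:45.
03:45-06:45 is untouched.
07:15-12:00 with B removed leaves 09:00-12:00.

03:45-06:45, 09:00-12:00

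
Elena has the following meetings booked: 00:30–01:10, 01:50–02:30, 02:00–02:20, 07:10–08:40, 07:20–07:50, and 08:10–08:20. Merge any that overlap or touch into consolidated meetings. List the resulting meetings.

00:30–01:10, 01:50–02:30, 07:10–08:40

01:50–02:30 is disjoint → start new block.
02:00–02:20 overlaps/touches 01:50–02:30 → extend to 01:50–02:30.
07:10–08:40 is disjoint → start new block.
07:20–07:50 overlaps/touches 07:10–08:40 → extend to 07:10–08:40.
08:10–08:20 overlaps/touches 07:10–08:40 → extend to 07:10–08:40.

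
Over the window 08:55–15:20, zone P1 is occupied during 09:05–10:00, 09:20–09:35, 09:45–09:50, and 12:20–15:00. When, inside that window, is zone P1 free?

08:55–09:05, 10:00–12:20, 15:00–15:20

The merged coverage is 09:05–10:00, 12:20–15:00.
Complement within 08:55–15:20: 08:55–09:05, 10:00–12:20, 15:00–15:20.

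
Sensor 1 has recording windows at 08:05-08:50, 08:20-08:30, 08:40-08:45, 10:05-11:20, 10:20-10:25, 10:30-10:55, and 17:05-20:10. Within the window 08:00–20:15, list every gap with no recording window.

08:00-08:05, 08:50-10:05, 11:20-17:05, 20:10-20:15

Covered (merged): 08:05-08:50, 10:05-11:20, 17:05-20:10.
Uncovered inside 08:00-20:15: 08:00-08:05, 08:50-10:05, 11:20-17:05, 20:10-20:15.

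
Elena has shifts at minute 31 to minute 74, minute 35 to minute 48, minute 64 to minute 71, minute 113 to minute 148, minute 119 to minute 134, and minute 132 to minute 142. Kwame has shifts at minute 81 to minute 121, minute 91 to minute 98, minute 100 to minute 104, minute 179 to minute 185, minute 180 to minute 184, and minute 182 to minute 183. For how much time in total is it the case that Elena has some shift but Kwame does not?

70 minutes

Merge the first list: minute 31 to minute 74, minute 113 to minute 148.
Merge the second list: minute 81 to minute 121, minute 179 to minute 185.
A \ B = minute 31 to minute 74, minute 121 to minute 148.
Total: 43 minutes + 27 minutes = 70 minutes.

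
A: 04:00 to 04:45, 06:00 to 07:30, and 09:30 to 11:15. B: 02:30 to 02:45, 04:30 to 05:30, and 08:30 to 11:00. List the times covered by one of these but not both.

02:30-02:45, 04:00-04:30, 04:45-05:30, 06:00-07:30, 08:30-09:30, 11:00-11:15

A but not B: 04:00-04:30, 06:00-07:30, 11:00-11:15.
B but not A: 02:30-02:45, 04:45-05:30, 08:30-09:30.
Combining gives A △ B.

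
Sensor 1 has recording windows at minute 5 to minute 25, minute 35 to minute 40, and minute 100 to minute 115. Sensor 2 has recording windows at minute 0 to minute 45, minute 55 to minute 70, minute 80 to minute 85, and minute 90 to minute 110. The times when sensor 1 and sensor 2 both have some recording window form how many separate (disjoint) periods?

3

A ∩ B = minute 5 to minute 25, minute 35 to minute 40, minute 100 to minute 110.
That is 3 disjoint pieces.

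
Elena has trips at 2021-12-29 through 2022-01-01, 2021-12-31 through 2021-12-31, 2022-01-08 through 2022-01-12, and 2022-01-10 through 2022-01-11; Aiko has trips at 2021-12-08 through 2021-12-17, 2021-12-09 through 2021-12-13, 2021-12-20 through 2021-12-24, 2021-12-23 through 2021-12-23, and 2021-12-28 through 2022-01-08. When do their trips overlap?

A, merged: 2021-12-29 through 2022-01-01, 2022-01-08 through 2022-01-12.
B, merged: 2021-12-08 through 2021-12-17, 2021-12-20 through 2021-12-24, 2021-12-28 through 2022-01-08.
2021-12-29 through 2022-01-01 overlaps B on 2021-12-29 through 2022-01-01.
2022-01-08 through 2022-01-12 overlaps B on 2022-01-08 through 2022-01-08.

2021-12-29 through 2022-01-01, 2022-01-08 through 2022-01-08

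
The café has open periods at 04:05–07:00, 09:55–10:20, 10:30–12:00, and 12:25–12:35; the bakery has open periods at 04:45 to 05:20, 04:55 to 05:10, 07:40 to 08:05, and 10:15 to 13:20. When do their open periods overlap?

B, merged: 04:45–05:20, 07:40–08:05, 10:15–13:20.
04:05–07:00 meets the second set on 04:45–05:20.
09:55–10:20 meets the second set on 10:15–10:20.
10:30–12:00 meets the second set on 10:30–12:00.
12:25–12:35 meets the second set on 12:25–12:35.

04:45–05:20, 10:15–10:20, 10:30–12:00, 12:25–12:35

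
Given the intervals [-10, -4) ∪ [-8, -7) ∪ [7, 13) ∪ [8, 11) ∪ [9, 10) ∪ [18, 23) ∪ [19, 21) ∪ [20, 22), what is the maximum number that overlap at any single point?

3

Walk the sorted start/end points keeping a running depth.
The depth first hits 3 at 9.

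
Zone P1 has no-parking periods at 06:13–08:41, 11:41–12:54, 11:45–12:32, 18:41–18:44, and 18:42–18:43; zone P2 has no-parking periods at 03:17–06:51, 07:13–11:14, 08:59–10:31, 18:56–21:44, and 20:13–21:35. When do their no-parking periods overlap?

Merge the first list: 06:13-08:41, 11:41-12:54, 18:41-18:44.
Merge the second list: 03:17-06:51, 07:13-11:14, 18:56-21:44.
06:13-08:41 overlaps B on 06:13-06:51, 07:13-08:41.
11:41-12:54 falls entirely outside B.
18:41-18:44 falls entirely outside B.

06:13-06:51, 07:13-08:41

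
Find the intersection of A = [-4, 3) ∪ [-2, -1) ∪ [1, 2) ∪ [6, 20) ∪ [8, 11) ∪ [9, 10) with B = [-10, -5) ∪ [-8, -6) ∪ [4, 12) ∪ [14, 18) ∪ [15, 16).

Merge the first list: [-4, 3), [6, 20).
Merge the second list: [-10, -5), [4, 12), [14, 18).
[-4, 3) falls entirely outside B.
[6, 20) overlaps B on [6, 12), [14, 18).

[6, 12) ∪ [14, 18)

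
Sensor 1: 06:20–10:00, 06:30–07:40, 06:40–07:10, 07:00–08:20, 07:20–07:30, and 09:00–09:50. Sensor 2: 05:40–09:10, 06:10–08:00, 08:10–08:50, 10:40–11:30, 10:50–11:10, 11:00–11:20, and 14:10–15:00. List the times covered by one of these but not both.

First set merges to 06:20–10:00.
Second set merges to 05:40–09:10, 10:40–11:30, 14:10–15:00.
Only in the first: 09:10–10:00.
Only in the second: 05:40–06:20, 10:40–11:30, 14:10–15:00.
Together these are the periods covered by exactly one.

05:40–06:20, 09:10–10:00, 10:40–11:30, 14:10–15:00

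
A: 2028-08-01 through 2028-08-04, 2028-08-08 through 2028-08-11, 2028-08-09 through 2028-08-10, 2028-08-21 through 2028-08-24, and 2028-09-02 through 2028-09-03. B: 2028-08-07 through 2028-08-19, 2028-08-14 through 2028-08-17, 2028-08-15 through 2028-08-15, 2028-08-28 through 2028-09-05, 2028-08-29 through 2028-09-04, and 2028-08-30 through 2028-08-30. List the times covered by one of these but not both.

2028-08-01 through 2028-08-04, 2028-08-07 through 2028-08-07, 2028-08-12 through 2028-08-19, 2028-08-21 through 2028-08-24, 2028-08-28 through 2028-09-01, 2028-09-04 through 2028-09-05

A, merged: 2028-08-01 through 2028-08-04, 2028-08-08 through 2028-08-11, 2028-08-21 through 2028-08-24, 2028-09-02 through 2028-09-03.
B, merged: 2028-08-07 through 2028-08-19, 2028-08-28 through 2028-09-05.
A \ B = 2028-08-01 through 2028-08-04, 2028-08-21 through 2028-08-24.
B \ A = 2028-08-07 through 2028-08-07, 2028-08-12 through 2028-08-19, 2028-08-28 through 2028-09-01, 2028-09-04 through 2028-09-05.
Union of the two gives the symmetric difference.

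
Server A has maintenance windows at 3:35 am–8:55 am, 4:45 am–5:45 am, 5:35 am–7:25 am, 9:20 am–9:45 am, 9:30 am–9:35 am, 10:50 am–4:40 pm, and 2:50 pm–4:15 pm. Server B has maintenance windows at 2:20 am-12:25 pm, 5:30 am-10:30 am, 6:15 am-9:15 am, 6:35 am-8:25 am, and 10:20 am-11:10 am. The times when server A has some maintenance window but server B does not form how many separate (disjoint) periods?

Merge the first list: 3:35 am–8:55 am, 9:20 am–9:45 am, 10:50 am–4:40 pm.
Merge the second list: 2:20 am–12:25 pm.
A \ B = 12:25 pm–4:40 pm.
That is 1 disjoint piece.

1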